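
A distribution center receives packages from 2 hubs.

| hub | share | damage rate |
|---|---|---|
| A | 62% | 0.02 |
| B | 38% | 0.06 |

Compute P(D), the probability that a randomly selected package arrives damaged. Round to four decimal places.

P(D) ≈ 0.0352

P(D) = P(D|A)·P(A) + P(D|B)·P(B)
      = 0.02·0.62 + 0.06·0.38
      = 0.0124 + 0.0228 = 0.0352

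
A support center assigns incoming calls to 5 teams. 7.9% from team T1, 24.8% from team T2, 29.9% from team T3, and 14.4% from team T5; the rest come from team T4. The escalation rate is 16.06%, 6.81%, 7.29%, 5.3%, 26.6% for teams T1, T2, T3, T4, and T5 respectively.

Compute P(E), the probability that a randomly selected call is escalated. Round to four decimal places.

0.1019

P(T4) = 1 − (0.079 + 0.248 + 0.299 + 0.144) = 0.23.
P(E) = P(E|T1)·P(T1) + P(E|T2)·P(T2) + P(E|T3)·P(T3) + P(E|T4)·P(T4) + P(E|T5)·P(T5)
      = 0.1606·0.079 + 0.0681·0.248 + 0.0729·0.299 + 0.053·0.23 + 0.266·0.144
      = 0.0126874 + 0.0168888 + 0.0217971 + 0.01219 + 0.038304 = 0.1018673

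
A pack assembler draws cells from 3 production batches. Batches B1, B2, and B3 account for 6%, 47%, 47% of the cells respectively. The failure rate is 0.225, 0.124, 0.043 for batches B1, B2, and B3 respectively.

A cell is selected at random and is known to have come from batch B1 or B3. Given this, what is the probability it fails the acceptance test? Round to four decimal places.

Let S = {B1, B3}.
P(S) = 0.06 + 0.47 = 0.53.
P(F ∩ S) = 0.225·0.06 + 0.043·0.47 = 0.0135 + 0.02021 = 0.03371.
P(F | S) = 0.03371 / 0.53 = 0.063604…

P(F|S) ≈ 0.0636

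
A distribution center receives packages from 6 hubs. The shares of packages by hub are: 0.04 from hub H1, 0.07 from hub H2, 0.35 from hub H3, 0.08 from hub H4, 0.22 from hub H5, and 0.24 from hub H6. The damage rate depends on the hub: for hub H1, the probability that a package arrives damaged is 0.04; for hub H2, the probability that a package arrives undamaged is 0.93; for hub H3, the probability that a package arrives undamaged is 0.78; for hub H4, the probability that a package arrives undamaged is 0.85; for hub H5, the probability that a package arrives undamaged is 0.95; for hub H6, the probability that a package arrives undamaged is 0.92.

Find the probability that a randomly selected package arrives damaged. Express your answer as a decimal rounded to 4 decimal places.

0.1257

P(D|H2) = 1 − 0.93 = 0.07.
P(D|H3) = 1 − 0.78 = 0.22.
P(D|H4) = 1 − 0.85 = 0.15.
P(D|H5) = 1 − 0.95 = 0.05.
P(D|H6) = 1 − 0.92 = 0.08.
P(D) = P(D|H1)·P(H1) + P(D|H2)·P(H2) + P(D|H3)·P(H3) + P(D|H4)·P(H4) + P(D|H5)·P(H5) + P(D|H6)·P(H6)
      = 0.04·0.04 + 0.07·0.07 + 0.22·0.35 + 0.15·0.08 + 0.05·0.22 + 0.08·0.24
      = 0.0016 + 0.0049 + 0.077 + 0.012 + 0.011 + 0.0192 = 0.1257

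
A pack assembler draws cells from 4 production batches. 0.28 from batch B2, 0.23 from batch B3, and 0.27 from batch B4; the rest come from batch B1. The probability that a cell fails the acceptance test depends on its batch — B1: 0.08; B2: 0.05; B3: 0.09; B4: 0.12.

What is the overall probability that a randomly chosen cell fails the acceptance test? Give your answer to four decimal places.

P(B1) = 1 − (0.28 + 0.23 + 0.27) = 0.22.
P(F) = P(F|B1)·P(B1) + P(F|B2)·P(B2) + P(F|B3)·P(B3) + P(F|B4)·P(B4)
      = 0.08·0.22 + 0.05·0.28 + 0.09·0.23 + 0.12·0.27
      = 0.0176 + 0.014 + 0.0207 + 0.0324 = 0.0847

0.0847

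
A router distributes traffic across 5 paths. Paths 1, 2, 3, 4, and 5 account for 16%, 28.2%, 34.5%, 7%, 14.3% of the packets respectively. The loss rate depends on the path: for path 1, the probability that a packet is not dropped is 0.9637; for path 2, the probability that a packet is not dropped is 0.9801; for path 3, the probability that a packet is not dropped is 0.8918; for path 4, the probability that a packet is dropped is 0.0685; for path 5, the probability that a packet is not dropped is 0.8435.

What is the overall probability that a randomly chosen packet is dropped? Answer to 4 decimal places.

P(L|1) = 1 − 0.9637 = 0.0363.
P(L|2) = 1 − 0.9801 = 0.0199.
P(L|3) = 1 − 0.8918 = 0.1082.
P(L|5) = 1 − 0.8435 = 0.1565.
P(L) = P(L|1)·P(1) + P(L|2)·P(2) + P(L|3)·P(3) + P(L|4)·P(4) + P(L|5)·P(5)
      = 0.0363·0.16 + 0.0199·0.282 + 0.1082·0.345 + 0.0685·0.07 + 0.1565·0.143
      = 0.005808 + 0.0056118 + 0.037329 + 0.004795 + 0.0223795 = 0.0759233

0.0759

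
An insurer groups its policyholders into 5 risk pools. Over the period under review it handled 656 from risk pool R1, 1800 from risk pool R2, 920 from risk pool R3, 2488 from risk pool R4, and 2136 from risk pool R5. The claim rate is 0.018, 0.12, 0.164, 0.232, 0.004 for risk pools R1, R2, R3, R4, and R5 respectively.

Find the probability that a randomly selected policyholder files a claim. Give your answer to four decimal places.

0.1206

Total: 656 + 1800 + 920 + 2488 + 2136 = 8000.
P(R1) = 656/8000 = 0.082. P(R2) = 1800/8000 = 0.225. P(R3) = 920/8000 = 0.115. P(R4) = 2488/8000 = 0.311. P(R5) = 2136/8000 = 0.267.
Summing over the partition,
P(C) = P(C|R1)·P(R1) + P(C|R2)·P(R2) + P(C|R3)·P(R3) + P(C|R4)·P(R4) + P(C|R5)·P(R5)
      = 0.018·0.082 + 0.12·0.225 + 0.164·0.115 + 0.232·0.311 + 0.004·0.267
      = 0.001476 + 0.027 + 0.01886 + 0.072152 + 0.001068 = 0.120556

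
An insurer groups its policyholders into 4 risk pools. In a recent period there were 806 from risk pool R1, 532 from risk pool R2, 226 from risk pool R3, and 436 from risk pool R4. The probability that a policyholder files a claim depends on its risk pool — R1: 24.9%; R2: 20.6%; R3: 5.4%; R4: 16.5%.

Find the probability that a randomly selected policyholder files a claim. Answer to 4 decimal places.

0.1972

Total: 806 + 532 + 226 + 436 = 2000.
P(R1) = 806/2000 = 0.403. P(R2) = 532/2000 = 0.266. P(R3) = 226/2000 = 0.113. P(R4) = 436/2000 = 0.218.
P(C) = P(C|R1)·P(R1) + P(C|R2)·P(R2) + P(C|R3)·P(R3) + P(C|R4)·P(R4)
      = 0.249·0.403 + 0.206·0.266 + 0.054·0.113 + 0.165·0.218
      = 0.100347 + 0.054796 + 0.006102 + 0.03597 = 0.197215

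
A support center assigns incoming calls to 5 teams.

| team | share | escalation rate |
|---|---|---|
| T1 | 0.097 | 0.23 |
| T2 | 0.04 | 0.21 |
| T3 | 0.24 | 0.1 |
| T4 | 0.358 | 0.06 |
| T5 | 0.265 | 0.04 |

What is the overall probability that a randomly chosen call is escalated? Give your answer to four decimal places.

P(E) = P(E|T1)·P(T1) + P(E|T2)·P(T2) + P(E|T3)·P(T3) + P(E|T4)·P(T4) + P(E|T5)·P(T5)
      = 0.23·0.097 + 0.21·0.04 + 0.1·0.24 + 0.06·0.358 + 0.04·0.265
      = 0.02231 + 0.0084 + 0.024 + 0.02148 + 0.0106 = 0.08679

P(E) ≈ 0.0868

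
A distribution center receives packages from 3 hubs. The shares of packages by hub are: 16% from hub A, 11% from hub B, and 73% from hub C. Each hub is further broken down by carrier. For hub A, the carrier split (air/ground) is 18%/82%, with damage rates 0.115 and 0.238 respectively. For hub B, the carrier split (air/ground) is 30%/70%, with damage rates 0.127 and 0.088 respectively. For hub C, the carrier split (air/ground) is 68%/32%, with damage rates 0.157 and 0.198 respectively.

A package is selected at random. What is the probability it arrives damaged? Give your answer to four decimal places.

P(D) ≈ 0.1697

P(D|A) = 0.18·0.115 + 0.82·0.238 = 0.0207 + 0.19516 = 0.21586
P(D|B) = 0.3·0.127 + 0.7·0.088 = 0.0381 + 0.0616 = 0.0997
P(D|C) = 0.68·0.157 + 0.32·0.198 = 0.10676 + 0.06336 = 0.17012
By total probability over the outer partition,
P(D) = 0.16·0.21586 + 0.11·0.0997 + 0.73·0.17012
      = 0.0345376 + 0.010967 + 0.1241876 = 0.1696922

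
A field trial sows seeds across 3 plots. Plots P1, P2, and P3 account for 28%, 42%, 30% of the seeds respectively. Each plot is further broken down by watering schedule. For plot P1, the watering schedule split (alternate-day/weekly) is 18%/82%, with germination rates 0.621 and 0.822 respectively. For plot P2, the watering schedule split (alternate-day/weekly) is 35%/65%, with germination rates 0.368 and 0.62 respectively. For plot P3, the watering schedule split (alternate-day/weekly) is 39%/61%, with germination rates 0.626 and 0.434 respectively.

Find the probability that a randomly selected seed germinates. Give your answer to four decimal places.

P(G) ≈ 0.5960

P(G|P1) = 0.18·0.621 + 0.82·0.822 = 0.11178 + 0.67404 = 0.78582
P(G|P2) = 0.35·0.368 + 0.65·0.62 = 0.1288 + 0.403 = 0.5318
P(G|P3) = 0.39·0.626 + 0.61·0.434 = 0.24414 + 0.26474 = 0.50888
By total probability over the outer partition,
P(G) = 0.28·0.78582 + 0.42·0.5318 + 0.3·0.50888
      = 0.2200296 + 0.223356 + 0.152664 = 0.5960496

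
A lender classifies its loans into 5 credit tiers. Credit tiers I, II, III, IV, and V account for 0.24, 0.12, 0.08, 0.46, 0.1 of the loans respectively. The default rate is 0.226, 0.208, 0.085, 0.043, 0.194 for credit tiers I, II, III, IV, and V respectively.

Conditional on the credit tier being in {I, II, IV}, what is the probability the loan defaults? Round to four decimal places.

Let S = {I, II, IV}.
P(S) = 0.24 + 0.12 + 0.46 = 0.82.
P(D ∩ S) = 0.226·0.24 + 0.208·0.12 + 0.043·0.46 = 0.05424 + 0.02496 + 0.01978 = 0.09898.
P(D | S) = 0.09898 / 0.82 = 0.120707…

P(D|S) ≈ 0.1207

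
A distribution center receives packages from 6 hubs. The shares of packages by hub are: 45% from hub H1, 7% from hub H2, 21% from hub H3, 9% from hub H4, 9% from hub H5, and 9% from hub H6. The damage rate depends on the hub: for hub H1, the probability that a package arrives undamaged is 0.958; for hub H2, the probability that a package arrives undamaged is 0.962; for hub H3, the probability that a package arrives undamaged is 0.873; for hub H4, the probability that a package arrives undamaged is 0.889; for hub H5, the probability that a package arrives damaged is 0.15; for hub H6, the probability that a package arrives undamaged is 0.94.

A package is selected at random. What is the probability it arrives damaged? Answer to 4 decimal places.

P(D|H1) = 1 − 0.958 = 0.042.
P(D|H2) = 1 − 0.962 = 0.038.
P(D|H3) = 1 − 0.873 = 0.127.
P(D|H4) = 1 − 0.889 = 0.111.
P(D|H6) = 1 − 0.94 = 0.06.
P(D) = P(D|H1)·P(H1) + P(D|H2)·P(H2) + P(D|H3)·P(H3) + P(D|H4)·P(H4) + P(D|H5)·P(H5) + P(D|H6)·P(H6)
      = 0.042·0.45 + 0.038·0.07 + 0.127·0.21 + 0.111·0.09 + 0.15·0.09 + 0.06·0.09
      = 0.0189 + 0.00266 + 0.02667 + 0.00999 + 0.0135 + 0.0054 = 0.07712

P(D) ≈ 0.0771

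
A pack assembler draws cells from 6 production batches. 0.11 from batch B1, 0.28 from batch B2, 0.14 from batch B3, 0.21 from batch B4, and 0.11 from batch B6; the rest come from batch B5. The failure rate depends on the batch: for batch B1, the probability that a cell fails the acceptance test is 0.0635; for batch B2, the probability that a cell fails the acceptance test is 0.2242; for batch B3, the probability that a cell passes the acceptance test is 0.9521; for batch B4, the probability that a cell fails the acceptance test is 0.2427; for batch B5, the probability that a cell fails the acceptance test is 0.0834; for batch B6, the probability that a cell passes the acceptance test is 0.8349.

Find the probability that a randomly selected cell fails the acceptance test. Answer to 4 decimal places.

P(B5) = 1 − (0.11 + 0.28 + 0.14 + 0.21 + 0.11) = 0.15.
P(F|B3) = 1 − 0.9521 = 0.0479.
P(F|B6) = 1 − 0.8349 = 0.1651.
P(F) = P(F|B1)·P(B1) + P(F|B2)·P(B2) + P(F|B3)·P(B3) + P(F|B4)·P(B4) + P(F|B5)·P(B5) + P(F|B6)·P(B6)
      = 0.0635·0.11 + 0.2242·0.28 + 0.0479·0.14 + 0.2427·0.21 + 0.0834·0.15 + 0.1651·0.11
      = 0.006985 + 0.062776 + 0.006706 + 0.050967 + 0.01251 + 0.018161 = 0.158105

P(F) ≈ 0.1581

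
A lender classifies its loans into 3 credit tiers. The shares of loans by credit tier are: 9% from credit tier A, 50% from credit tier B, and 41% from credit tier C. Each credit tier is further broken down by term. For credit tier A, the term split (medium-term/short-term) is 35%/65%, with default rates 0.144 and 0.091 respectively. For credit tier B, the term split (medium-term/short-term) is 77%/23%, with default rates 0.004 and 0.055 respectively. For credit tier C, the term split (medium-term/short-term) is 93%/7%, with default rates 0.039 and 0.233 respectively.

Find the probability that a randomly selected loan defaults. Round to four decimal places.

0.0393

P(D|A) = 0.35·0.144 + 0.65·0.091 = 0.0504 + 0.05915 = 0.10955
P(D|B) = 0.77·0.004 + 0.23·0.055 = 0.00308 + 0.01265 = 0.01573
P(D|C) = 0.93·0.039 + 0.07·0.233 = 0.03627 + 0.01631 = 0.05258
By total probability over the outer partition,
P(D) = 0.09·0.10955 + 0.5·0.01573 + 0.41·0.05258
      = 0.0098595 + 0.007865 + 0.0215578 = 0.0392823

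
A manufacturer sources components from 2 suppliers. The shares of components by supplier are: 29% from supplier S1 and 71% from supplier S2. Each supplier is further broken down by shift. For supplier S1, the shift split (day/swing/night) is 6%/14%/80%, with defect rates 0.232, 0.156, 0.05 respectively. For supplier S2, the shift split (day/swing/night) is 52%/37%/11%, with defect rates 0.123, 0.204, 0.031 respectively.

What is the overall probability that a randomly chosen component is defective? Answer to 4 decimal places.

P(D) ≈ 0.1234

P(D|S1) = 0.06·0.232 + 0.14·0.156 + 0.8·0.05 = 0.01392 + 0.02184 + 0.04 = 0.07576
P(D|S2) = 0.52·0.123 + 0.37·0.204 + 0.11·0.031 = 0.06396 + 0.07548 + 0.00341 = 0.14285
Then overall,
P(D) = 0.29·0.07576 + 0.71·0.14285
      = 0.0219704 + 0.1014235 = 0.1233939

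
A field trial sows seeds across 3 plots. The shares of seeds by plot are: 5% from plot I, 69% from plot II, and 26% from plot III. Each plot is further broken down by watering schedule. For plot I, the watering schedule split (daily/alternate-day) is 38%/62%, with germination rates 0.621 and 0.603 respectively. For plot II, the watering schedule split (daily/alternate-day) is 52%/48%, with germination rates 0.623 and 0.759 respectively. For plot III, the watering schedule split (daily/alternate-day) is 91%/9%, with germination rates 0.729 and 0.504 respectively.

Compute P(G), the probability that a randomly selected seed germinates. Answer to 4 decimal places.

0.6897

P(G|I) = 0.38·0.621 + 0.62·0.603 = 0.23598 + 0.37386 = 0.60984
P(G|II) = 0.52·0.623 + 0.48·0.759 = 0.32396 + 0.36432 = 0.68828
P(G|III) = 0.91·0.729 + 0.09·0.504 = 0.66339 + 0.04536 = 0.70875
Then overall,
P(G) = 0.05·0.60984 + 0.69·0.68828 + 0.26·0.70875
      = 0.030492 + 0.4749132 + 0.184275 = 0.6896802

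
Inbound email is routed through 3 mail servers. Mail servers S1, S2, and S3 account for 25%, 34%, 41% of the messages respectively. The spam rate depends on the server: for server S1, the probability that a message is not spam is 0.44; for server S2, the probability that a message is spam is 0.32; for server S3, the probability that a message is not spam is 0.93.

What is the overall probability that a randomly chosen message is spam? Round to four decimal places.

0.2775

P(S|S1) = 1 − 0.44 = 0.56.
P(S|S3) = 1 − 0.93 = 0.07.
P(S) = P(S|S1)·P(S1) + P(S|S2)·P(S2) + P(S|S3)·P(S3)
      = 0.56·0.25 + 0.32·0.34 + 0.07·0.41
      = 0.14 + 0.1088 + 0.0287 = 0.2775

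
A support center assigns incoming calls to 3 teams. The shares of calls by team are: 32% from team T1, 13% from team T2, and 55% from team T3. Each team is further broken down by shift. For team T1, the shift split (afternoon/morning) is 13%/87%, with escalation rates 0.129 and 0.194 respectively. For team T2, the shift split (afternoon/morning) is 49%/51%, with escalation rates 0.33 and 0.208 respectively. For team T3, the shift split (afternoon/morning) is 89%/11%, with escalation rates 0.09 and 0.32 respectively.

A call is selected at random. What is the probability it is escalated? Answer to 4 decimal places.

P(E|T1) = 0.13·0.129 + 0.87·0.194 = 0.01677 + 0.16878 = 0.18555
P(E|T2) = 0.49·0.33 + 0.51·0.208 = 0.1617 + 0.10608 = 0.26778
P(E|T3) = 0.89·0.09 + 0.11·0.32 = 0.0801 + 0.0352 = 0.1153
Then overall,
P(E) = 0.32·0.18555 + 0.13·0.26778 + 0.55·0.1153
      = 0.059376 + 0.0348114 + 0.063415 = 0.1576024

P(E) ≈ 0.1576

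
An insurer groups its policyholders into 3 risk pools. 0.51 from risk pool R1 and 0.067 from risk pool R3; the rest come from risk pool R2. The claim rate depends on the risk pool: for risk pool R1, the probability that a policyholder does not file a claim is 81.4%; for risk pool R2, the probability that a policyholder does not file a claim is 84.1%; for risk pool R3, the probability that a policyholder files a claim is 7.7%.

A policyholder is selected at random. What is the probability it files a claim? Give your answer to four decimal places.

P(R2) = 1 − (0.51 + 0.067) = 0.423.
P(C|R1) = 1 − 0.814 = 0.186.
P(C|R2) = 1 − 0.841 = 0.159.
P(C) = P(C|R1)·P(R1) + P(C|R2)·P(R2) + P(C|R3)·P(R3)
      = 0.186·0.51 + 0.159·0.423 + 0.077·0.067
      = 0.09486 + 0.067257 + 0.005159 = 0.167276

0.1673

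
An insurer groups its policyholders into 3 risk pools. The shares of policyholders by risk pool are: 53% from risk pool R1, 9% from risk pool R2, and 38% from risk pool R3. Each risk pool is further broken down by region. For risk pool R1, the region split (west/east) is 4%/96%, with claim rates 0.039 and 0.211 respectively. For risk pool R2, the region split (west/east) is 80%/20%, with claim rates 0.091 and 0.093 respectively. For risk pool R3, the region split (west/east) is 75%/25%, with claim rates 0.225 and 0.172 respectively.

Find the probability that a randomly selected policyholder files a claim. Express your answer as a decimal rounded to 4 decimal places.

P(C|R1) = 0.04·0.039 + 0.96·0.211 = 0.00156 + 0.20256 = 0.20412
P(C|R2) = 0.8·0.091 + 0.2·0.093 = 0.0728 + 0.0186 = 0.0914
P(C|R3) = 0.75·0.225 + 0.25·0.172 = 0.16875 + 0.043 = 0.21175
By total probability over the outer partition,
P(C) = 0.53·0.20412 + 0.09·0.0914 + 0.38·0.21175
      = 0.1081836 + 0.008226 + 0.080465 = 0.1968746

P(C) ≈ 0.1969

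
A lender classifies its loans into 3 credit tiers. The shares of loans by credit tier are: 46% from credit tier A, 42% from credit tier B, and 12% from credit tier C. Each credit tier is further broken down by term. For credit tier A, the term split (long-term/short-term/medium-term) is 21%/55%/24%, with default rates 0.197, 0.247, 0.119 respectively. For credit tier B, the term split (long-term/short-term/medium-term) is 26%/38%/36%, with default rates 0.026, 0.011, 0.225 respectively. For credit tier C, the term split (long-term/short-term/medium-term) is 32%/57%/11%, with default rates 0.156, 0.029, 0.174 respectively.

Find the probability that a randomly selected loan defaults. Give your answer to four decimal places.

P(D|A) = 0.21·0.197 + 0.55·0.247 + 0.24·0.119 = 0.04137 + 0.13585 + 0.02856 = 0.20578
P(D|B) = 0.26·0.026 + 0.38·0.011 + 0.36·0.225 = 0.00676 + 0.00418 + 0.081 = 0.09194
P(D|C) = 0.32·0.156 + 0.57·0.029 + 0.11·0.174 = 0.04992 + 0.01653 + 0.01914 = 0.08559
By total probability over the outer partition,
P(D) = 0.46·0.20578 + 0.42·0.09194 + 0.12·0.08559
      = 0.0946588 + 0.0386148 + 0.0102708 = 0.1435444

0.1435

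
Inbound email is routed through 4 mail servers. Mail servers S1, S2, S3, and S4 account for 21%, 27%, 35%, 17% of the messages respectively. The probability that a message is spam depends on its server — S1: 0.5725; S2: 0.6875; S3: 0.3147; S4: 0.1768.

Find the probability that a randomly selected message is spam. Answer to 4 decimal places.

P(S) = P(S|S1)·P(S1) + P(S|S2)·P(S2) + P(S|S3)·P(S3) + P(S|S4)·P(S4)
      = 0.5725·0.21 + 0.6875·0.27 + 0.3147·0.35 + 0.1768·0.17
      = 0.120225 + 0.185625 + 0.110145 + 0.030056 = 0.446051

0.4461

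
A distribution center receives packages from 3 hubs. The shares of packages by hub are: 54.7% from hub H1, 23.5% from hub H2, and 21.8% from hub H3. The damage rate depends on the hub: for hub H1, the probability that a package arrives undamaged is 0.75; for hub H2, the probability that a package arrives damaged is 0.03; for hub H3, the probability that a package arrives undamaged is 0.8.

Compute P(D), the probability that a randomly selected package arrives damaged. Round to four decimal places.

P(D|H1) = 1 − 0.75 = 0.25.
P(D|H3) = 1 − 0.8 = 0.2.
P(D) = P(D|H1)·P(H1) + P(D|H2)·P(H2) + P(D|H3)·P(H3)
      = 0.25·0.547 + 0.03·0.235 + 0.2·0.218
      = 0.13675 + 0.00705 + 0.0436 = 0.1874

P(D) ≈ 0.1874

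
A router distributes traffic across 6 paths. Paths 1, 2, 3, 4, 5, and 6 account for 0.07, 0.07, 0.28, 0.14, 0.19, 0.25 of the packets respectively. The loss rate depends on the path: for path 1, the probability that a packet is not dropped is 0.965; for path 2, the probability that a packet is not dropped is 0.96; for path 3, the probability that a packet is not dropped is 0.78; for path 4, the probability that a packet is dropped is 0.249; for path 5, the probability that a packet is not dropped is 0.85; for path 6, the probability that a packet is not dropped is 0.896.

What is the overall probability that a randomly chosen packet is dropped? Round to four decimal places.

0.1562

P(L|1) = 1 − 0.965 = 0.035.
P(L|2) = 1 − 0.96 = 0.04.
P(L|3) = 1 − 0.78 = 0.22.
P(L|5) = 1 − 0.85 = 0.15.
P(L|6) = 1 − 0.896 = 0.104.
P(L) = P(L|1)·P(1) + P(L|2)·P(2) + P(L|3)·P(3) + P(L|4)·P(4) + P(L|5)·P(5) + P(L|6)·P(6)
      = 0.035·0.07 + 0.04·0.07 + 0.22·0.28 + 0.249·0.14 + 0.15·0.19 + 0.104·0.25
      = 0.00245 + 0.0028 + 0.0616 + 0.03486 + 0.0285 + 0.026 = 0.15621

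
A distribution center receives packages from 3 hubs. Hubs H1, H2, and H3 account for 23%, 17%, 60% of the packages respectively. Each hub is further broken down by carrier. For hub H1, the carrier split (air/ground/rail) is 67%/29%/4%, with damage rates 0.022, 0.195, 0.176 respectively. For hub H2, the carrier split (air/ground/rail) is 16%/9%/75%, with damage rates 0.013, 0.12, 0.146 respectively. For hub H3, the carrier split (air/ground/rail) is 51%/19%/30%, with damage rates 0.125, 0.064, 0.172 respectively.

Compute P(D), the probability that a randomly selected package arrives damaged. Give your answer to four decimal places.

0.1153

P(D|H1) = 0.67·0.022 + 0.29·0.195 + 0.04·0.176 = 0.01474 + 0.05655 + 0.00704 = 0.07833
P(D|H2) = 0.16·0.013 + 0.09·0.12 + 0.75·0.146 = 0.00208 + 0.0108 + 0.1095 = 0.12238
P(D|H3) = 0.51·0.125 + 0.19·0.064 + 0.3·0.172 = 0.06375 + 0.01216 + 0.0516 = 0.12751
By total probability over the outer partition,
P(D) = 0.23·0.07833 + 0.17·0.12238 + 0.6·0.12751
      = 0.0180159 + 0.0208046 + 0.076506 = 0.1153265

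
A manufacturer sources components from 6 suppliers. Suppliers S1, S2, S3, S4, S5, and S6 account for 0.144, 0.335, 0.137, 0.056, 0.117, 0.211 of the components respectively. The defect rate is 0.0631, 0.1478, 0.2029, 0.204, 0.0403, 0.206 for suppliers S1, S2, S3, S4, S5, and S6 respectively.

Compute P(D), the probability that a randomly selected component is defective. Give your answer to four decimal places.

P(D) ≈ 0.1460

P(D) = P(D|S1)·P(S1) + P(D|S2)·P(S2) + P(D|S3)·P(S3) + P(D|S4)·P(S4) + P(D|S5)·P(S5) + P(D|S6)·P(S6)
      = 0.0631·0.144 + 0.1478·0.335 + 0.2029·0.137 + 0.204·0.056 + 0.0403·0.117 + 0.206·0.211
      = 0.0090864 + 0.049513 + 0.0277973 + 0.011424 + 0.0047151 + 0.043466 = 0.1460018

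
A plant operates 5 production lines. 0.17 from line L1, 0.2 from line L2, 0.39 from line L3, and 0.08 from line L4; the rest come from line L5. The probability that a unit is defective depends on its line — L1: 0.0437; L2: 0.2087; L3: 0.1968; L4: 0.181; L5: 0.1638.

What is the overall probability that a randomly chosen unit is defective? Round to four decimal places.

P(L5) = 1 − (0.17 + 0.2 + 0.39 + 0.08) = 0.16.
By the law of total probability,
P(D) = P(D|L1)·P(L1) + P(D|L2)·P(L2) + P(D|L3)·P(L3) + P(D|L4)·P(L4) + P(D|L5)·P(L5)
      = 0.0437·0.17 + 0.2087·0.2 + 0.1968·0.39 + 0.181·0.08 + 0.1638·0.16
      = 0.007429 + 0.04174 + 0.076752 + 0.01448 + 0.026208 = 0.166609

P(D) ≈ 0.1666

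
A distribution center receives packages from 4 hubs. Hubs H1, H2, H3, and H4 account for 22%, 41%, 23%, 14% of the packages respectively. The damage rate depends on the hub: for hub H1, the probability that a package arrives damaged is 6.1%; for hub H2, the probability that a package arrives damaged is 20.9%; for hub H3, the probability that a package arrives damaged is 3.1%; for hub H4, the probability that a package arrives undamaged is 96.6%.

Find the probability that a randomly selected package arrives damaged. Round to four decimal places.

P(D|H4) = 1 − 0.966 = 0.034.
P(D) = P(D|H1)·P(H1) + P(D|H2)·P(H2) + P(D|H3)·P(H3) + P(D|H4)·P(H4)
      = 0.061·0.22 + 0.209·0.41 + 0.031·0.23 + 0.034·0.14
      = 0.01342 + 0.08569 + 0.00713 + 0.00476 = 0.111

0.1110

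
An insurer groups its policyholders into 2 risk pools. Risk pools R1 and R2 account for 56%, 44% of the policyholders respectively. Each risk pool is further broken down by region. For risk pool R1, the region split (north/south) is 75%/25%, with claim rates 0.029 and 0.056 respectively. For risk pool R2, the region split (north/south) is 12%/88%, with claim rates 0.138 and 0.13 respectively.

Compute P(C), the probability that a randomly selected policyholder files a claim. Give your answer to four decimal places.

P(C|R1) = 0.75·0.029 + 0.25·0.056 = 0.02175 + 0.014 = 0.03575
P(C|R2) = 0.12·0.138 + 0.88·0.13 = 0.01656 + 0.1144 = 0.13096
Then overall,
P(C) = 0.56·0.03575 + 0.44·0.13096
      = 0.02002 + 0.0576224 = 0.0776424

P(C) ≈ 0.0776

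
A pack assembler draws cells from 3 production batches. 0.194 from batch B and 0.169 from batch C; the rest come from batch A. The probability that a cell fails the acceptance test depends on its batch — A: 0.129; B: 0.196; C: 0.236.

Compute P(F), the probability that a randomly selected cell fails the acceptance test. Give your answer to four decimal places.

P(A) = 1 − (0.194 + 0.169) = 0.637.
Summing over the partition,
P(F) = P(F|A)·P(A) + P(F|B)·P(B) + P(F|C)·P(C)
      = 0.129·0.637 + 0.196·0.194 + 0.236·0.169
      = 0.082173 + 0.038024 + 0.039884 = 0.160081

P(F) ≈ 0.1601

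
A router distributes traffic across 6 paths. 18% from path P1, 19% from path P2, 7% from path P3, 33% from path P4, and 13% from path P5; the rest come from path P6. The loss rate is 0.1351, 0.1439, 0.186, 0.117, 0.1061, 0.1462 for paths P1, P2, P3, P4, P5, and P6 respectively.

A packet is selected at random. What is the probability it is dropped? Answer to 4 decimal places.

P(P6) = 1 − (0.18 + 0.19 + 0.07 + 0.33 + 0.13) = 0.1.
P(L) = P(L|P1)·P(P1) + P(L|P2)·P(P2) + P(L|P3)·P(P3) + P(L|P4)·P(P4) + P(L|P5)·P(P5) + P(L|P6)·P(P6)
      = 0.1351·0.18 + 0.1439·0.19 + 0.186·0.07 + 0.117·0.33 + 0.1061·0.13 + 0.1462·0.1
      = 0.024318 + 0.027341 + 0.01302 + 0.03861 + 0.013793 + 0.01462 = 0.131702

0.1317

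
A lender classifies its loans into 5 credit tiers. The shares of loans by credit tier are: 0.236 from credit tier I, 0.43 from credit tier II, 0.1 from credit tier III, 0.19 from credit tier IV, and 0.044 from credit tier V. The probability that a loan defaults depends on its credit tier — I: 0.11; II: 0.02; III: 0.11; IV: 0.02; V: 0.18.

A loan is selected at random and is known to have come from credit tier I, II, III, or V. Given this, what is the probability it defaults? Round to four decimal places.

Let S = {I, II, III, V}.
P(S) = 0.236 + 0.43 + 0.1 + 0.044 = 0.81.
P(D ∩ S) = 0.11·0.236 + 0.02·0.43 + 0.11·0.1 + 0.18·0.044 = 0.02596 + 0.0086 + 0.011 + 0.00792 = 0.05348.
P(D | S) = 0.05348 / 0.81 = 0.066025…

0.0660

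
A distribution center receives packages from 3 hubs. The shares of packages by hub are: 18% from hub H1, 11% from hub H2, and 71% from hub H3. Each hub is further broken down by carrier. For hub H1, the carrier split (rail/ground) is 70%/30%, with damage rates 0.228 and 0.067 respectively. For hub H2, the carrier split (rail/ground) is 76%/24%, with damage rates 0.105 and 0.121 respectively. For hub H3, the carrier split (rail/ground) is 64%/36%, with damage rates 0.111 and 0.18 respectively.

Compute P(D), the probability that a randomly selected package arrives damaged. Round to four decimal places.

P(D) ≈ 0.1408

P(D|H1) = 0.7·0.228 + 0.3·0.067 = 0.1596 + 0.0201 = 0.1797
P(D|H2) = 0.76·0.105 + 0.24·0.121 = 0.0798 + 0.02904 = 0.10884
P(D|H3) = 0.64·0.111 + 0.36·0.18 = 0.07104 + 0.0648 = 0.13584
Then overall,
P(D) = 0.18·0.1797 + 0.11·0.10884 + 0.71·0.13584
      = 0.032346 + 0.0119724 + 0.0964464 = 0.1407648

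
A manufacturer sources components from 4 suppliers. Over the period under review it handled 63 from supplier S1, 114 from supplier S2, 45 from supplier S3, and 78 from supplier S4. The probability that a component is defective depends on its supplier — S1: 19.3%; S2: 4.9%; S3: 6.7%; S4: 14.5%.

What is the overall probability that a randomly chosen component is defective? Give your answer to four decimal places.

Total: 63 + 114 + 45 + 78 = 300.
P(S1) = 63/300 = 0.21. P(S2) = 114/300 = 0.38. P(S3) = 45/300 = 0.15. P(S4) = 78/300 = 0.26.
P(D) = P(D|S1)·P(S1) + P(D|S2)·P(S2) + P(D|S3)·P(S3) + P(D|S4)·P(S4)
      = 0.193·0.21 + 0.049·0.38 + 0.067·0.15 + 0.145·0.26
      = 0.04053 + 0.01862 + 0.01005 + 0.0377 = 0.1069

0.1069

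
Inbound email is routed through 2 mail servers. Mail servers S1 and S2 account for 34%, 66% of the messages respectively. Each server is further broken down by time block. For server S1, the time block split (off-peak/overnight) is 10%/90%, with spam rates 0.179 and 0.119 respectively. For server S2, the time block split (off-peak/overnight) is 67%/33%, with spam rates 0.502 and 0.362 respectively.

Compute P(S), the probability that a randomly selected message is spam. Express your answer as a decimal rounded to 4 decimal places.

P(S|S1) = 0.1·0.179 + 0.9·0.119 = 0.0179 + 0.1071 = 0.125
P(S|S2) = 0.67·0.502 + 0.33·0.362 = 0.33634 + 0.11946 = 0.4558
Then overall,
P(S) = 0.34·0.125 + 0.66·0.4558
      = 0.0425 + 0.300828 = 0.343328

0.3433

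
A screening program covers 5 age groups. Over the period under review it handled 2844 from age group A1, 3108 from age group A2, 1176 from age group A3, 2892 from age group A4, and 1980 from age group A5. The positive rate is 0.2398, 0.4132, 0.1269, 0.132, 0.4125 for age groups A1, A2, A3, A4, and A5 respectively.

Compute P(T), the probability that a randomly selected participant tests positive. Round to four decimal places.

P(T) ≈ 0.2762

Total: 2844 + 3108 + 1176 + 2892 + 1980 = 12000.
P(A1) = 2844/12000 = 0.237. P(A2) = 3108/12000 = 0.259. P(A3) = 1176/12000 = 0.098. P(A4) = 2892/12000 = 0.241. P(A5) = 1980/12000 = 0.165.
P(T) = P(T|A1)·P(A1) + P(T|A2)·P(A2) + P(T|A3)·P(A3) + P(T|A4)·P(A4) + P(T|A5)·P(A5)
      = 0.2398·0.237 + 0.4132·0.259 + 0.1269·0.098 + 0.132·0.241 + 0.4125·0.165
      = 0.0568326 + 0.1070188 + 0.0124362 + 0.031812 + 0.0680625 = 0.2761621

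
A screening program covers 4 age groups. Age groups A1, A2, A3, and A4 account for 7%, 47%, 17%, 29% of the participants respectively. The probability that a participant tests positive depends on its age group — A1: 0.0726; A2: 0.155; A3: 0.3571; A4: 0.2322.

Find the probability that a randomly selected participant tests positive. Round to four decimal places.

P(T) = P(T|A1)·P(A1) + P(T|A2)·P(A2) + P(T|A3)·P(A3) + P(T|A4)·P(A4)
      = 0.0726·0.07 + 0.155·0.47 + 0.3571·0.17 + 0.2322·0.29
      = 0.005082 + 0.07285 + 0.060707 + 0.067338 = 0.205977

P(T) ≈ 0.2060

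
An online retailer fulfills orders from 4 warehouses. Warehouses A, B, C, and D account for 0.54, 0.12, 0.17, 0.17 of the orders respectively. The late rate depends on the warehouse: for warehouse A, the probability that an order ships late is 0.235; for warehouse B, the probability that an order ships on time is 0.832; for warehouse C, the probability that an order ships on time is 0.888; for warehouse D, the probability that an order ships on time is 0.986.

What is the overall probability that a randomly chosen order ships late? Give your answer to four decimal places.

P(L|B) = 1 − 0.832 = 0.168.
P(L|C) = 1 − 0.888 = 0.112.
P(L|D) = 1 − 0.986 = 0.014.
P(L) = P(L|A)·P(A) + P(L|B)·P(B) + P(L|C)·P(C) + P(L|D)·P(D)
      = 0.235·0.54 + 0.168·0.12 + 0.112·0.17 + 0.014·0.17
      = 0.1269 + 0.02016 + 0.01904 + 0.00238 = 0.16848

0.1685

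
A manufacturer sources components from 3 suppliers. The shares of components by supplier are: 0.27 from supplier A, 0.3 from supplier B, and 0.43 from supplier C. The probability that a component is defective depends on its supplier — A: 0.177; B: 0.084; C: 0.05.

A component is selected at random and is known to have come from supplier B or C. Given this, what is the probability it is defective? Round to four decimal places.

Let S = {B, C}.
P(S) = 0.3 + 0.43 = 0.73.
P(D ∩ S) = 0.084·0.3 + 0.05·0.43 = 0.0252 + 0.0215 = 0.0467.
P(D | S) = 0.0467 / 0.73 = 0.063973…

0.0640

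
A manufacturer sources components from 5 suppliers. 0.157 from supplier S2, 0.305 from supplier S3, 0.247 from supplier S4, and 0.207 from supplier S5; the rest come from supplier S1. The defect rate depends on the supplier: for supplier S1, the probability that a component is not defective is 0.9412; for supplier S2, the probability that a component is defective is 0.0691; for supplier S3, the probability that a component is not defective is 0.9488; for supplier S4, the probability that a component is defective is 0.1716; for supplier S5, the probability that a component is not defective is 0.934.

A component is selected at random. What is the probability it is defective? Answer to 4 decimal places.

P(S1) = 1 − (0.157 + 0.305 + 0.247 + 0.207) = 0.084.
P(D|S1) = 1 − 0.9412 = 0.0588.
P(D|S3) = 1 − 0.9488 = 0.0512.
P(D|S5) = 1 − 0.934 = 0.066.
Summing over the partition,
P(D) = P(D|S1)·P(S1) + P(D|S2)·P(S2) + P(D|S3)·P(S3) + P(D|S4)·P(S4) + P(D|S5)·P(S5)
      = 0.0588·0.084 + 0.0691·0.157 + 0.0512·0.305 + 0.1716·0.247 + 0.066·0.207
      = 0.0049392 + 0.0108487 + 0.015616 + 0.0423852 + 0.013662 = 0.0874511

0.0875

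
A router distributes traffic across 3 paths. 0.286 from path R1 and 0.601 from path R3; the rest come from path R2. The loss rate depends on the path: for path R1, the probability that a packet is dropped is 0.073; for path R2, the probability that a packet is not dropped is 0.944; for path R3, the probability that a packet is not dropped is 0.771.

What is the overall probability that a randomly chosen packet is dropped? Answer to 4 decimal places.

P(R2) = 1 − (0.286 + 0.601) = 0.113.
P(L|R2) = 1 − 0.944 = 0.056.
P(L|R3) = 1 − 0.771 = 0.229.
P(L) = P(L|R1)·P(R1) + P(L|R2)·P(R2) + P(L|R3)·P(R3)
      = 0.073·0.286 + 0.056·0.113 + 0.229·0.601
      = 0.020878 + 0.006328 + 0.137629 = 0.164835

P(L) ≈ 0.1648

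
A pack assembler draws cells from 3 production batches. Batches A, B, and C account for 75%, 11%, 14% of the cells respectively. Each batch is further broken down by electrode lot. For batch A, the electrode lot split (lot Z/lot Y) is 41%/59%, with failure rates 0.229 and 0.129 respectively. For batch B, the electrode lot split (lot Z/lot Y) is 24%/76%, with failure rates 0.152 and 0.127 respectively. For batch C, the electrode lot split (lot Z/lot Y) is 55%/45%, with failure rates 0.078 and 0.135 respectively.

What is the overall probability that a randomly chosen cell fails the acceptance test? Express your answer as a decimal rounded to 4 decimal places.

P(F|A) = 0.41·0.229 + 0.59·0.129 = 0.09389 + 0.07611 = 0.17
P(F|B) = 0.24·0.152 + 0.76·0.127 = 0.03648 + 0.09652 = 0.133
P(F|C) = 0.55·0.078 + 0.45·0.135 = 0.0429 + 0.06075 = 0.10365
By total probability over the outer partition,
P(F) = 0.75·0.17 + 0.11·0.133 + 0.14·0.10365
      = 0.1275 + 0.01463 + 0.014511 = 0.156641

0.1566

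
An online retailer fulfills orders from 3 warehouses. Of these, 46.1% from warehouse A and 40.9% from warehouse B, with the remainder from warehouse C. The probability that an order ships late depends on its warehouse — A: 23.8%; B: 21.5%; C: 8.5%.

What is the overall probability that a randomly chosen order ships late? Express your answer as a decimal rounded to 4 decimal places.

P(C) = 1 − (0.461 + 0.409) = 0.13.
Summing over the partition,
P(L) = P(L|A)·P(A) + P(L|B)·P(B) + P(L|C)·P(C)
      = 0.238·0.461 + 0.215·0.409 + 0.085·0.13
      = 0.109718 + 0.087935 + 0.01105 = 0.208703

P(L) ≈ 0.2087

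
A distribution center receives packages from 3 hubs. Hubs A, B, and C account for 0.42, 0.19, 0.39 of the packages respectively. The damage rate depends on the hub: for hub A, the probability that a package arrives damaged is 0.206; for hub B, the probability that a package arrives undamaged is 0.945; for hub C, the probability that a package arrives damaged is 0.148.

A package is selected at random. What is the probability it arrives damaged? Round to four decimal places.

P(D|B) = 1 − 0.945 = 0.055.
P(D) = P(D|A)·P(A) + P(D|B)·P(B) + P(D|C)·P(C)
      = 0.206·0.42 + 0.055·0.19 + 0.148·0.39
      = 0.08652 + 0.01045 + 0.05772 = 0.15469

0.1547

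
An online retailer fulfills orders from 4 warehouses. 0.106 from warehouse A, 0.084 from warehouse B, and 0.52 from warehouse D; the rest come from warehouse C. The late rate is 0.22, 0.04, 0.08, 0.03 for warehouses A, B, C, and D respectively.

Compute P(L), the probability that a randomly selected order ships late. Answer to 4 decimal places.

0.0655

P(C) = 1 − (0.106 + 0.084 + 0.52) = 0.29.
Summing over the partition,
P(L) = P(L|A)·P(A) + P(L|B)·P(B) + P(L|C)·P(C) + P(L|D)·P(D)
      = 0.22·0.106 + 0.04·0.084 + 0.08·0.29 + 0.03·0.52
      = 0.02332 + 0.00336 + 0.0232 + 0.0156 = 0.06548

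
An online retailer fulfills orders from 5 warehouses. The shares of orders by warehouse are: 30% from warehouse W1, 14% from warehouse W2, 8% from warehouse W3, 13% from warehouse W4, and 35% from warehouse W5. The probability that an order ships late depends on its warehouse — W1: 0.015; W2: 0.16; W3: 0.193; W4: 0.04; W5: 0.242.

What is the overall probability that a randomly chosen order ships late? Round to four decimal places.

0.1322

Using total probability over the partition,
P(L) = P(L|W1)·P(W1) + P(L|W2)·P(W2) + P(L|W3)·P(W3) + P(L|W4)·P(W4) + P(L|W5)·P(W5)
      = 0.015·0.3 + 0.16·0.14 + 0.193·0.08 + 0.04·0.13 + 0.242·0.35
      = 0.0045 + 0.0224 + 0.01544 + 0.0052 + 0.0847 = 0.13224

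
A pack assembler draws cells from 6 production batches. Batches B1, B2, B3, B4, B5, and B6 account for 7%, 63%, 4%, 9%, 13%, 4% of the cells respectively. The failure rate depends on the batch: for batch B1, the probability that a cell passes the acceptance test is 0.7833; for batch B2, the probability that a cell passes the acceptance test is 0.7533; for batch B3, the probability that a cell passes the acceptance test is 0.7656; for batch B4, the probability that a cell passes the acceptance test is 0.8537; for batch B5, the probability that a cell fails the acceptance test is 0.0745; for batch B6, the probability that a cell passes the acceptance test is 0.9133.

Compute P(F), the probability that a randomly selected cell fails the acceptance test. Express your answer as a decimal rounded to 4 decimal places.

P(F|B1) = 1 − 0.7833 = 0.2167.
P(F|B2) = 1 − 0.7533 = 0.2467.
P(F|B3) = 1 − 0.7656 = 0.2344.
P(F|B4) = 1 − 0.8537 = 0.1463.
P(F|B6) = 1 − 0.9133 = 0.0867.
P(F) = P(F|B1)·P(B1) + P(F|B2)·P(B2) + P(F|B3)·P(B3) + P(F|B4)·P(B4) + P(F|B5)·P(B5) + P(F|B6)·P(B6)
      = 0.2167·0.07 + 0.2467·0.63 + 0.2344·0.04 + 0.1463·0.09 + 0.0745·0.13 + 0.0867·0.04
      = 0.015169 + 0.155421 + 0.009376 + 0.013167 + 0.009685 + 0.003468 = 0.206286

P(F) ≈ 0.2063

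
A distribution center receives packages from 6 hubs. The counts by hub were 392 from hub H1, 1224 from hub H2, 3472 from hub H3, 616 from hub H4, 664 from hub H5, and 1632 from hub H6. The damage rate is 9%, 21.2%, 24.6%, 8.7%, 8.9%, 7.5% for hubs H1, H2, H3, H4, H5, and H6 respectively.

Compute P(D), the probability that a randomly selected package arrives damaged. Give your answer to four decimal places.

Total: 392 + 1224 + 3472 + 616 + 664 + 1632 = 8000.
P(H1) = 392/8000 = 0.049. P(H2) = 1224/8000 = 0.153. P(H3) = 3472/8000 = 0.434. P(H4) = 616/8000 = 0.077. P(H5) = 664/8000 = 0.083. P(H6) = 1632/8000 = 0.204.
Using total probability over the partition,
P(D) = P(D|H1)·P(H1) + P(D|H2)·P(H2) + P(D|H3)·P(H3) + P(D|H4)·P(H4) + P(D|H5)·P(H5) + P(D|H6)·P(H6)
      = 0.09·0.049 + 0.212·0.153 + 0.246·0.434 + 0.087·0.077 + 0.089·0.083 + 0.075·0.204
      = 0.00441 + 0.032436 + 0.106764 + 0.006699 + 0.007387 + 0.0153 = 0.172996

0.1730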